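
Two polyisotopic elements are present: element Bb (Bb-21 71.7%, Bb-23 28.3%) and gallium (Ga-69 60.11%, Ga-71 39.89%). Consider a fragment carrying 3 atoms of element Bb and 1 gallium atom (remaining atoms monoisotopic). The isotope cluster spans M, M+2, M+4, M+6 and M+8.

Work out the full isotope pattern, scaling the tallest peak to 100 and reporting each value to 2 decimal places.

Element Bb pattern (n=3): 0.36860181 : 0.43646156 : 0.17227144 : 0.02266519
Gallium pattern (n=1): 0.6011 : 0.3989
Convolve the two distributions (both contribute in 2-u steps):
  M: 0.36860181×0.6011 = 0.221567
  M+2: 0.36860181×0.3989 + 0.43646156×0.6011 = 0.409392
  M+4: 0.43646156×0.3989 + 0.17227144×0.6011 = 0.277657
  M+6: 0.17227144×0.3989 + 0.02266519×0.6011 = 0.082343
  M+8: 0.02266519×0.3989 = 0.009041
Scale to base peak (0.409392) = 100: 54.12 : 100.00 : 67.82 : 20.11 : 2.21

54.12 : 100.00 : 67.82 : 20.11 : 2.21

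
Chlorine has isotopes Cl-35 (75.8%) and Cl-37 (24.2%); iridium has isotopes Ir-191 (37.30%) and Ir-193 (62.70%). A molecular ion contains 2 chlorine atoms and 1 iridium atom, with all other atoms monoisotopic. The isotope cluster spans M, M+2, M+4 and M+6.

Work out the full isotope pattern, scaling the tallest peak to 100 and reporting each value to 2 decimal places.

43.11 : 100.00 : 50.67 : 7.39

Chlorine pattern (n=2): 0.574564 : 0.366872 : 0.058564
Iridium pattern (n=1): 0.3730 : 0.6270
Convolve the two distributions (both contribute in 2-u steps):
  M: 0.574564×0.3730 = 0.214312
  M+2: 0.574564×0.6270 + 0.366872×0.3730 = 0.497095
  M+4: 0.366872×0.6270 + 0.058564×0.3730 = 0.251873
  M+6: 0.058564×0.6270 = 0.036720
Scale to base peak (0.497095) = 100: 43.11 : 100.00 : 50.67 : 7.39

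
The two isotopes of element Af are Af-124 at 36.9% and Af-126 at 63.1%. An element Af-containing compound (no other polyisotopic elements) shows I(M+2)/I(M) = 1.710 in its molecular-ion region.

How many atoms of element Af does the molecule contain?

1

The M+2/M ratio from n Af atoms is n · q/p = n · 0.631/0.369.
n = 1.710 × 0.369/0.631 = 1.00 ≈ 1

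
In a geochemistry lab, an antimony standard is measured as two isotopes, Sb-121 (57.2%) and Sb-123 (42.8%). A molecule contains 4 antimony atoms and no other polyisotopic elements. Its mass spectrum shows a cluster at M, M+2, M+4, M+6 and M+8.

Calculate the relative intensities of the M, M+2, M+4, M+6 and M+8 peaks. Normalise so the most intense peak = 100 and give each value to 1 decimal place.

Expanding (0.572 + 0.428)^4:
P(M) = 0.572^4 = 0.107049
P(M+2) = 4 × 0.572^3 × 0.428^1 = 0.320400
P(M+4) = 6 × 0.572^2 × 0.428^2 = 0.359609
P(M+6) = 4 × 0.572^1 × 0.428^3 = 0.179385
P(M+8) = 0.428^4 = 0.033556
The M+4 peak is largest (0.359609); scaling to 100 gives 29.8 : 89.1 : 100.0 : 49.9 : 9.3.

29.8 : 89.1 : 100.0 : 49.9 : 9.3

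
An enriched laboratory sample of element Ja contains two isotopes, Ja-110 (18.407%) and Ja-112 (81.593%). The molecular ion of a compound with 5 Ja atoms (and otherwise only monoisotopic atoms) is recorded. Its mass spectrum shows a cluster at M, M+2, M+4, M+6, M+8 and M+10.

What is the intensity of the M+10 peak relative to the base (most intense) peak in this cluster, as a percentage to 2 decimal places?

88.65%

(0.18407 + 0.81593)^5 gives M 0.0002, M+2 0.0047, M+4 0.0415, M+6 0.1840, M+8 0.4079, M+10 0.3616; the largest is M+8.
P(M+8) = C(5,4) × 0.18407^1 × 0.81593^4 = 5 × 0.18407 × 0.4432121 = 0.407910 (base)
P(M+10) = C(5,5) × 0.18407^0 × 0.81593^5 = 1 × 1.0000 × 0.36163005 = 0.361630
Relative intensity = 0.361630 / 0.407910 × 100 = 88.65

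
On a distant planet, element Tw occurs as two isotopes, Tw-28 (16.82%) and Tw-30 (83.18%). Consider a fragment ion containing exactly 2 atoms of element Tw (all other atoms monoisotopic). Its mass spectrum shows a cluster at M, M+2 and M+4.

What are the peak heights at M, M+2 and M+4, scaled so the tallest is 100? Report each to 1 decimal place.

4.1 : 40.4 : 100.0

Each Tw atom is independently Tw-28 (p = 0.1682) or Tw-30 (q = 0.8318); the cluster is the binomial expansion (p + q)^2.
P(M) = 0.1682^2 = 0.028291
P(M+2) = 2 × 0.1682^1 × 0.8318^1 = 0.279818
P(M+4) = 0.8318^2 = 0.691891
The M+4 peak is largest (0.691891); scaling to 100 gives 4.1 : 40.4 : 100.0.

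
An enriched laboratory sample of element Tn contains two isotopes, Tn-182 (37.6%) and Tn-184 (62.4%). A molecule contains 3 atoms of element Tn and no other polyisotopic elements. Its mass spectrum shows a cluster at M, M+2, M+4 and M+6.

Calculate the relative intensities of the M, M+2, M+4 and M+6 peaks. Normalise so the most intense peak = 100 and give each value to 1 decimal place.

12.1 : 60.3 : 100.0 : 55.3

The 3 Tn atoms are independent, so intensities follow the terms of (0.376 + 0.624)^3.
P(M) = 0.376^3 = 0.053157
P(M+2) = 3 × 0.376^2 × 0.624^1 = 0.264656
P(M+4) = 3 × 0.376^1 × 0.624^2 = 0.439216
P(M+6) = 0.624^3 = 0.242971
The M+4 peak is largest (0.439216); scaling to 100 gives 12.1 : 60.3 : 100.0 : 55.3.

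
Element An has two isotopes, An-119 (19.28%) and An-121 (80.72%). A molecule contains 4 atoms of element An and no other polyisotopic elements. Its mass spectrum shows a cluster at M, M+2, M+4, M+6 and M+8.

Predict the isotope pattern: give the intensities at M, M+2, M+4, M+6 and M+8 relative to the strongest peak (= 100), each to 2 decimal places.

0.33 : 5.45 : 34.23 : 95.54 : 100.00

Each An atom is independently An-119 (p = 0.1928) or An-121 (q = 0.8072); the cluster is the binomial expansion (p + q)^4.
P(M) = 0.1928^4 = 0.001382
P(M+2) = 4 × 0.1928^3 × 0.8072^1 = 0.023140
P(M+4) = 6 × 0.1928^2 × 0.8072^2 = 0.145321
P(M+6) = 4 × 0.1928^1 × 0.8072^3 = 0.405612
P(M+8) = 0.8072^4 = 0.424546
The M+8 peak is largest (0.424546); scaling to 100 gives 0.33 : 5.45 : 34.23 : 95.54 : 100.00.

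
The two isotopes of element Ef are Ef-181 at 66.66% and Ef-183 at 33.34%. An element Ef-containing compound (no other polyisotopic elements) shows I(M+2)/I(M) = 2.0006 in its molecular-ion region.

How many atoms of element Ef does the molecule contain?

For n independent Ef atoms, I(M+2)/I(M) = n · (abundance Ef-183) / (abundance Ef-181) = n · 0.3334/0.6666.
n = 2.0006 × 0.6666/0.3334 = 4.00 ≈ 4

4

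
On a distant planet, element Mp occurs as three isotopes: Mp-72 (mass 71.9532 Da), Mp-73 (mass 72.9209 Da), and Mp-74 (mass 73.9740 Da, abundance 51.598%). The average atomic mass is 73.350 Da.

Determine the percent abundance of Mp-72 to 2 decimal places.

The remaining 48.402% is split between Mp-72 (fraction x) and Mp-73 (fraction 0.48402 − x).
Substituting: 71.9532x + 72.9209(0.48402 − x) = 35.18089548
(71.9532 − 72.9209)x = -0.114278538  ⇒  x = 0.11809, y = 0.36593
Mp-72: 11.81%, Mp-73: 36.59%.

11.81%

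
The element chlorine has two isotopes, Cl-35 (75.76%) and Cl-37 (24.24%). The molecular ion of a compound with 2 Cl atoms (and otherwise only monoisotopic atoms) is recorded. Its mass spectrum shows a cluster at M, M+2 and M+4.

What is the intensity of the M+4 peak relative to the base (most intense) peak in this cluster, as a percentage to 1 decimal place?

10.2%

(0.7576 + 0.2424)^2 gives M 0.5740, M+2 0.3673, M+4 0.0588; the largest is M.
P(M) = C(2,0) × 0.7576^2 × 0.2424^0 = 1 × 0.57395776 × 1.0000 = 0.573958 (base)
P(M+4) = C(2,2) × 0.7576^0 × 0.2424^2 = 1 × 1.0000 × 0.05875776 = 0.058758
Relative intensity = 0.058758 / 0.573958 × 100 = 10.2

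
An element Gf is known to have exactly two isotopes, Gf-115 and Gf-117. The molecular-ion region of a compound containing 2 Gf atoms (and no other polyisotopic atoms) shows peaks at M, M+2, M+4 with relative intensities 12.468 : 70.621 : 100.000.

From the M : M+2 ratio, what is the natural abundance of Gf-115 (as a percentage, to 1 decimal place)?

26.1%

If p is the fraction of Gf that is Gf-115, then I(M+2)/I(M) = [C(2,1)·p^1·(1−p)] / p^2 = 2·(1−p)/p = 70.621/12.468 = 5.6642
(1−p)/p = 5.6642/2 = 2.8321  ⇒  p = 1/(1 + 2.8321) = 0.2610
Gf-115: 26.1%, Gf-117: 73.9%.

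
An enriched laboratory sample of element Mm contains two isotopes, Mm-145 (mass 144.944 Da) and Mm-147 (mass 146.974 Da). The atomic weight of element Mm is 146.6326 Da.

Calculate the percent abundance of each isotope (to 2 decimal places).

Let x be the fractional abundance of Mm-145; then Mm-147 has abundance 1 − x.
144.944·x + 146.974·(1 − x) = 146.6326
(144.944 − 146.974)·x = 146.6326 − 146.974
x = -0.3414 / -2.030 = 0.16818 → 16.82% Mm-145, 83.18% Mm-147.

Mm-145: 16.82%, Mm-147: 83.18%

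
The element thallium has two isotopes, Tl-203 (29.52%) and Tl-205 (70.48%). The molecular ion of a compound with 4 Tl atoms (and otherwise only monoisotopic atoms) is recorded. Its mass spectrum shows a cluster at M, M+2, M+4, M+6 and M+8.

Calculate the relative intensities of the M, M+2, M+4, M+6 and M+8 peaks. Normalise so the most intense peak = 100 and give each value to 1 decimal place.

1.8 : 17.5 : 62.8 : 100.0 : 59.7

Expanding (0.2952 + 0.7048)^4:
P(M) = 0.2952^4 = 0.007594
P(M+2) = 4 × 0.2952^3 × 0.7048^1 = 0.072523
P(M+4) = 6 × 0.2952^2 × 0.7048^2 = 0.259726
P(M+6) = 4 × 0.2952^1 × 0.7048^3 = 0.413403
P(M+8) = 0.7048^4 = 0.246754
The M+6 peak is largest (0.413403); scaling to 100 gives 1.8 : 17.5 : 62.8 : 100.0 : 59.7.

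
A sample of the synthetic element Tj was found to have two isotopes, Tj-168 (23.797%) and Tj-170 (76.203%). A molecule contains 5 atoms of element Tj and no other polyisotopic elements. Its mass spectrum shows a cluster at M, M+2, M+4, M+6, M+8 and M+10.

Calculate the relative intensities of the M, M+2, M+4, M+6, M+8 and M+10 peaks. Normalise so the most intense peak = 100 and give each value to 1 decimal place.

0.2 : 3.0 : 19.5 : 62.5 : 100.0 : 64.0

Each Tj atom is independently Tj-168 (p = 0.23797) or Tj-170 (q = 0.76203); the cluster is the binomial expansion (p + q)^5.
P(M) = 0.23797^5 = 0.000763
P(M+2) = 5 × 0.23797^4 × 0.76203^1 = 0.012219
P(M+4) = 10 × 0.23797^3 × 0.76203^2 = 0.078255
P(M+6) = 10 × 0.23797^2 × 0.76203^3 = 0.250588
P(M+8) = 5 × 0.23797^1 × 0.76203^4 = 0.401218
P(M+10) = 0.76203^5 = 0.256957
The M+8 peak is largest (0.401218); scaling to 100 gives 0.2 : 3.0 : 19.5 : 62.5 : 100.0 : 64.0.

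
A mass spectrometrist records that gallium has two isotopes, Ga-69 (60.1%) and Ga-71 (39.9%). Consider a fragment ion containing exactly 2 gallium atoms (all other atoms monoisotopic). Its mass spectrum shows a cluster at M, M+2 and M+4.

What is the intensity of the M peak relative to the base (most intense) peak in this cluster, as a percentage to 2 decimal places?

(0.601 + 0.399)^2 gives M 0.3612, M+2 0.4796, M+4 0.1592; the largest is M+2.
P(M+2) = C(2,1) × 0.601^1 × 0.399^1 = 2 × 0.6010 × 0.3990 = 0.479598 (base)
P(M) = C(2,0) × 0.601^2 × 0.399^0 = 1 × 0.361201 × 1.0000 = 0.361201
Relative intensity = 0.361201 / 0.479598 × 100 = 75.31

75.31%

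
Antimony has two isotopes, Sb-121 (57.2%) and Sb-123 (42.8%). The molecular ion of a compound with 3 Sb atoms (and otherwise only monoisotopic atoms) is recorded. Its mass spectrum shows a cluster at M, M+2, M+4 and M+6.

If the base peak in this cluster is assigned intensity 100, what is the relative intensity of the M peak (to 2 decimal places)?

44.55

Term probabilities: M 0.1871, M+2 0.4201, M+4 0.3143, M+6 0.0784. Base peak = M+2.
P(M+2) = C(3,1) × 0.572^2 × 0.428^1 = 3 × 0.327184 × 0.4280 = 0.420104 (base)
P(M) = C(3,0) × 0.572^3 × 0.428^0 = 1 × 0.18714925 × 1.0000 = 0.187149
Relative intensity = 0.187149 / 0.420104 × 100 = 44.55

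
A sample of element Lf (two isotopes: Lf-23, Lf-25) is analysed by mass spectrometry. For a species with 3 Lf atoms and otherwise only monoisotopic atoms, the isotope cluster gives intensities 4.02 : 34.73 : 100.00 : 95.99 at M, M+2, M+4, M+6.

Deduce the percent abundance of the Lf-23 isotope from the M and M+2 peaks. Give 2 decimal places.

If p is the fraction of Lf that is Lf-23, then I(M+2)/I(M) = [C(3,1)·p^2·(1−p)] / p^3 = 3·(1−p)/p = 34.73/4.02 = 8.6393
(1−p)/p = 8.6393/3 = 2.8798  ⇒  p = 1/(1 + 2.8798) = 0.2577
Lf-23: 25.77%, Lf-25: 74.23%.

25.77%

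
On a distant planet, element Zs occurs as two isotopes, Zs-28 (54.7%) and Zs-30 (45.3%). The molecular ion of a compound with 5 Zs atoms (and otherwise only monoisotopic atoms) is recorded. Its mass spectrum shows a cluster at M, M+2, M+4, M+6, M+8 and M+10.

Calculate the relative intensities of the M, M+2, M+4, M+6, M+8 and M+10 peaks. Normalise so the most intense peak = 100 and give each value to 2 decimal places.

14.58 : 60.38 : 100.00 : 82.82 : 34.29 : 5.68

Each Zs atom is independently Zs-28 (p = 0.547) or Zs-30 (q = 0.453); the cluster is the binomial expansion (p + q)^5.
P(M) = 0.547^5 = 0.048971
P(M+2) = 5 × 0.547^4 × 0.453^1 = 0.202776
P(M+4) = 10 × 0.547^3 × 0.453^2 = 0.335860
P(M+6) = 10 × 0.547^2 × 0.453^3 = 0.278144
P(M+8) = 5 × 0.547^1 × 0.453^4 = 0.115173
P(M+10) = 0.453^5 = 0.019076
The M+4 peak is largest (0.335860); scaling to 100 gives 14.58 : 60.38 : 100.00 : 82.82 : 34.29 : 5.68.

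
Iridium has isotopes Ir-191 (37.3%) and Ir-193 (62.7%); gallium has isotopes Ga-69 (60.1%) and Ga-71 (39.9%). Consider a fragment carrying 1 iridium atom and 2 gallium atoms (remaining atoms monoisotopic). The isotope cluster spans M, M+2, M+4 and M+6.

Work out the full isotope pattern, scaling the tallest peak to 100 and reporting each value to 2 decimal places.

Iridium pattern (n=1): 0.3730 : 0.6270
Gallium pattern (n=2): 0.361201 : 0.479598 : 0.159201
Convolve the two distributions (both contribute in 2-u steps):
  M: 0.3730×0.361201 = 0.134728
  M+2: 0.3730×0.479598 + 0.6270×0.361201 = 0.405363
  M+4: 0.3730×0.159201 + 0.6270×0.479598 = 0.360090
  M+6: 0.6270×0.159201 = 0.099819
Scale to base peak (0.405363) = 100: 33.24 : 100.00 : 88.83 : 24.62

33.24 : 100.00 : 88.83 : 24.62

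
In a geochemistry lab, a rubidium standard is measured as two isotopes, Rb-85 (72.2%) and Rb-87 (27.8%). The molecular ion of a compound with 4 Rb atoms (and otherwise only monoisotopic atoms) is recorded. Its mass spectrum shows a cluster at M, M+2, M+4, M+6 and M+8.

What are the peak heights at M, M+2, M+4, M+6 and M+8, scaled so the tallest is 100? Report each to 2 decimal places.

The 4 Rb atoms are independent, so intensities follow the terms of (0.722 + 0.278)^4.
P(M) = 0.722^4 = 0.271737
P(M+2) = 4 × 0.722^3 × 0.278^1 = 0.418520
P(M+4) = 6 × 0.722^2 × 0.278^2 = 0.241721
P(M+6) = 4 × 0.722^1 × 0.278^3 = 0.062049
P(M+8) = 0.278^4 = 0.005973
The M+2 peak is largest (0.418520); scaling to 100 gives 64.93 : 100.00 : 57.76 : 14.83 : 1.43.

64.93 : 100.00 : 57.76 : 14.83 : 1.43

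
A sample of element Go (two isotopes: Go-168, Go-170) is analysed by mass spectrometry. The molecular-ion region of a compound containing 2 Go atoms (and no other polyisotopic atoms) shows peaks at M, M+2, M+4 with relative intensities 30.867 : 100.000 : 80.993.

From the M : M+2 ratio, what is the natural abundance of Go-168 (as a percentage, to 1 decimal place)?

38.2%

Write p for the Go-168 fraction. I(M+2)/I(M) = [C(2,1)·p^1·(1−p)] / p^2 = 2·(1−p)/p = 100.000/30.867 = 3.2397
(1−p)/p = 3.2397/2 = 1.6199  ⇒  p = 1/(1 + 1.6199) = 0.3817
Go-168: 38.2%, Go-170: 61.8%.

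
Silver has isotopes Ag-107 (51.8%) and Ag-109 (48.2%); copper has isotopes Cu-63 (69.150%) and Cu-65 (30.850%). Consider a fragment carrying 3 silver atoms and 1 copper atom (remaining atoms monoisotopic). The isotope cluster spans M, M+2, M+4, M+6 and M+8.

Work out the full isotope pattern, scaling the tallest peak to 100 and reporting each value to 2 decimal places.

Silver pattern (n=3): 0.13899183 : 0.3879965 : 0.3610315 : 0.11198017
Copper pattern (n=1): 0.6915 : 0.3085
Convolve the two distributions (both contribute in 2-u steps):
  M: 0.13899183×0.6915 = 0.096113
  M+2: 0.13899183×0.3085 + 0.3879965×0.6915 = 0.311179
  M+4: 0.3879965×0.3085 + 0.3610315×0.6915 = 0.369350
  M+6: 0.3610315×0.3085 + 0.11198017×0.6915 = 0.188813
  M+8: 0.11198017×0.3085 = 0.034546
Scale to base peak (0.369350) = 100: 26.02 : 84.25 : 100.00 : 51.12 : 9.35

26.02 : 84.25 : 100.00 : 51.12 : 9.35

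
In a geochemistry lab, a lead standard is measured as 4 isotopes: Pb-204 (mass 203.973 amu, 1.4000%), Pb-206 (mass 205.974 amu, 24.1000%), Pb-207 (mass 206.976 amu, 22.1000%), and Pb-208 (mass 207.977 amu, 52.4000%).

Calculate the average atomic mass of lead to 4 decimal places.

Average mass = Σ (abundance × isotope mass) = 0.014000 × 203.973 + 0.241000 × 205.974 + 0.221000 × 206.976 + 0.524000 × 207.977
= 2.85562 + 49.63973 + 45.74170 + 108.97995 = 207.21700 amu

207.2170 amu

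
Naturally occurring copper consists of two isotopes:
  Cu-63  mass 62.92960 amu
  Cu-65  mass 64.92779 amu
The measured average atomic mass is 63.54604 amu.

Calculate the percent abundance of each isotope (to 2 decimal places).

Cu-63: 69.15%, Cu-65: 30.85%

Writing the weighted mean with unknown fraction x of Cu-63:
62.92960·x + 64.92779·(1 − x) = 63.54604
(62.92960 − 64.92779)·x = 63.54604 − 64.92779
x = -1.38175 / -1.99819 = 0.69150 → 69.15% Cu-63, 30.85% Cu-65.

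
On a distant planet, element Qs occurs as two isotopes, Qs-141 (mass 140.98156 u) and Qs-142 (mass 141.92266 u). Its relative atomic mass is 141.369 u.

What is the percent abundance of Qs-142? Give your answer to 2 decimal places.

Let x be the fractional abundance of Qs-141; then Qs-142 has abundance 1 − x.
140.98156·x + 141.92266·(1 − x) = 141.369
(140.98156 − 141.92266)·x = 141.369 − 141.92266
x = -0.55366 / -0.94110 = 0.58831 → 58.83% Qs-141, 41.17% Qs-142.

41.17%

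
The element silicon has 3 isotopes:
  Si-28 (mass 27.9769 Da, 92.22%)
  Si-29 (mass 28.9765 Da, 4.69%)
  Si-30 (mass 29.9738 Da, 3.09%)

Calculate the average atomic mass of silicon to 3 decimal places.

28.085 Da

The abundance-weighted mean is 0.9222 × 27.9769 + 0.0469 × 28.9765 + 0.0309 × 29.9738
= 25.80030 + 1.35900 + 0.92619 = 28.08549 Da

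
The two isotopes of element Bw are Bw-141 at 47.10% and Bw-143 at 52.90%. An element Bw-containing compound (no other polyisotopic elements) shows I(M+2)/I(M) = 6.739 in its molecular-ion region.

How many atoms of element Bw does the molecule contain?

6

The M+2/M ratio from n Bw atoms is n · q/p = n · 0.5290/0.4710.
n = 6.739 × 0.4710/0.5290 = 6.00 ≈ 6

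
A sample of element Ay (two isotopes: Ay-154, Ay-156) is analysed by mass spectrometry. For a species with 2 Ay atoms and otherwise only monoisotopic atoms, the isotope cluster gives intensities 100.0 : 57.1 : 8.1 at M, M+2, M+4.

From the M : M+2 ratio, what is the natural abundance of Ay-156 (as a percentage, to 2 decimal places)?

Let p = fractional abundance of Ay-154. I(M+2)/I(M) = [C(2,1)·p^1·(1−p)] / p^2 = 2·(1−p)/p = 57.1/100.0 = 0.5710
(1−p)/p = 0.5710/2 = 0.2855  ⇒  p = 1/(1 + 0.2855) = 0.7779
Ay-154: 77.79%, Ay-156: 22.21%.

22.21%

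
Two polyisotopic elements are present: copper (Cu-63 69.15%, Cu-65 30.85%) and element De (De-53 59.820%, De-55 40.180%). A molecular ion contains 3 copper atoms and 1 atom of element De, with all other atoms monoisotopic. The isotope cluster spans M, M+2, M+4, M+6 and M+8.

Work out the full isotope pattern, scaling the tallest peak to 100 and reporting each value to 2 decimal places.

49.75 : 100.00 : 74.43 : 24.37 : 2.97

Copper pattern (n=3): 0.33065611 : 0.44254842 : 0.19743483 : 0.02936064
Element De pattern (n=1): 0.5982 : 0.4018
Convolve the two distributions (both contribute in 2-u steps):
  M: 0.33065611×0.5982 = 0.197798
  M+2: 0.33065611×0.4018 + 0.44254842×0.5982 = 0.397590
  M+4: 0.44254842×0.4018 + 0.19743483×0.5982 = 0.295921
  M+6: 0.19743483×0.4018 + 0.02936064×0.5982 = 0.096893
  M+8: 0.02936064×0.4018 = 0.011797
Scale to base peak (0.397590) = 100: 49.75 : 100.00 : 74.43 : 24.37 : 2.97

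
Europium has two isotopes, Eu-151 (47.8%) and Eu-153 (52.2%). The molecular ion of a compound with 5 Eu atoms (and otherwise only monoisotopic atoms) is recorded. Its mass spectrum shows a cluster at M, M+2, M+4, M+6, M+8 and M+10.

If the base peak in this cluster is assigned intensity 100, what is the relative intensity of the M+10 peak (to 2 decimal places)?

Term probabilities: M 0.0250, M+2 0.1363, M+4 0.2976, M+6 0.3250, M+8 0.1775, M+10 0.0388. Base peak = M+6.
P(M+6) = C(5,3) × 0.478^2 × 0.522^3 = 10 × 0.228484 × 0.14223665 = 0.324988 (base)
P(M+10) = C(5,5) × 0.478^0 × 0.522^5 = 1 × 1.0000 × 0.03875721 = 0.038757
Relative intensity = 0.038757 / 0.324988 × 100 = 11.93

11.93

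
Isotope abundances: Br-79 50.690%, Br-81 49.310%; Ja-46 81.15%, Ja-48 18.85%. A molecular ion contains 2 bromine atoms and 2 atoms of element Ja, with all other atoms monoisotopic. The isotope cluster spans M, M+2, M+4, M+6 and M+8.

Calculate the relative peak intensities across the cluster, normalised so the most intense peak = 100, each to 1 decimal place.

Bromine pattern (n=2): 0.25694761 : 0.49990478 : 0.24314761
Element Ja pattern (n=2): 0.65853225 : 0.3059355 : 0.03553225
Convolve the two distributions (both contribute in 2-u steps):
  M: 0.25694761×0.65853225 = 0.169208
  M+2: 0.25694761×0.3059355 + 0.49990478×0.65853225 = 0.407813
  M+4: 0.25694761×0.03553225 + 0.49990478×0.3059355 + 0.24314761×0.65853225 = 0.322189
  M+6: 0.49990478×0.03553225 + 0.24314761×0.3059355 = 0.092150
  M+8: 0.24314761×0.03553225 = 0.008640
Scale to base peak (0.407813) = 100: 41.5 : 100.0 : 79.0 : 22.6 : 2.1

41.5 : 100.0 : 79.0 : 22.6 : 2.1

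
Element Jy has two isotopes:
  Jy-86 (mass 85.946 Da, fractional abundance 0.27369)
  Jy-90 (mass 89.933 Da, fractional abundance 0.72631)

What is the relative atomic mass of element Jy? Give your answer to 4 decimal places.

Ar = Σ fᵢ·mᵢ = 0.27369 × 85.946 + 0.72631 × 89.933
= 23.52256 + 65.31924 = 88.84180 Da

88.8418 Da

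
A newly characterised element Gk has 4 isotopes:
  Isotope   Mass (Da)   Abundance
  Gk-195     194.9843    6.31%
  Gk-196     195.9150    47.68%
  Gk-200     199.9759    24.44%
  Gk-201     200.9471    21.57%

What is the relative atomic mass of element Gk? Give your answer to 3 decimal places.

197.934 Da

Ar = Σ fᵢ·mᵢ = 0.0631 × 194.9843 + 0.4768 × 195.9150 + 0.2444 × 199.9759 + 0.2157 × 200.9471
= 12.30351 + 93.41227 + 48.87411 + 43.34429 = 197.93418 Da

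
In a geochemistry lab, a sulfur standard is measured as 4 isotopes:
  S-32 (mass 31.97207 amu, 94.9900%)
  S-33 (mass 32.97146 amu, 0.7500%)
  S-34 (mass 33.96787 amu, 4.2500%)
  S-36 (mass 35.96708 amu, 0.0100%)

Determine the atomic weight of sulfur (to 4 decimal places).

Ar = Σ fᵢ·mᵢ = 0.949900 × 31.97207 + 0.007500 × 32.97146 + 0.042500 × 33.96787 + 0.000100 × 35.96708
= 30.370269 + 0.247286 + 1.443634 + 0.003597 = 32.064786 amu

32.0648 amu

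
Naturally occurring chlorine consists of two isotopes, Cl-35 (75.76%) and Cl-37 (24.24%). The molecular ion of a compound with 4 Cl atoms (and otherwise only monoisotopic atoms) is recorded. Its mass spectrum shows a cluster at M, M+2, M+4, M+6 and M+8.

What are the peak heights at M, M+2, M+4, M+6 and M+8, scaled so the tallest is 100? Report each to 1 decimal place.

78.1 : 100.0 : 48.0 : 10.2 : 0.8

Each Cl atom is independently Cl-35 (p = 0.7576) or Cl-37 (q = 0.2424); the cluster is the binomial expansion (p + q)^4.
P(M) = 0.7576^4 = 0.329428
P(M+2) = 4 × 0.7576^3 × 0.2424^1 = 0.421612
P(M+4) = 6 × 0.7576^2 × 0.2424^2 = 0.202347
P(M+6) = 4 × 0.7576^1 × 0.2424^3 = 0.043162
P(M+8) = 0.2424^4 = 0.003452
The M+2 peak is largest (0.421612); scaling to 100 gives 78.1 : 100.0 : 48.0 : 10.2 : 0.8.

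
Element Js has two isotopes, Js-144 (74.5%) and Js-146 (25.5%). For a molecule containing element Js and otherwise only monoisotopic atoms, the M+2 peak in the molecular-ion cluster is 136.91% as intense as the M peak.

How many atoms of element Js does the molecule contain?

4

The M+2/M ratio from n Js atoms is n · q/p = n · 0.255/0.745.
n = 1.3691 × 0.745/0.255 = 4.00 ≈ 4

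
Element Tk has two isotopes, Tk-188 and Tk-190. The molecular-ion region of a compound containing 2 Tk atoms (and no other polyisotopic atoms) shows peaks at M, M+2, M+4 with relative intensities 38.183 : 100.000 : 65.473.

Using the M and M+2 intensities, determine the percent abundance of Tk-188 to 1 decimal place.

43.3%

Write p for the Tk-188 fraction. I(M+2)/I(M) = [C(2,1)·p^1·(1−p)] / p^2 = 2·(1−p)/p = 100.000/38.183 = 2.6190
(1−p)/p = 2.6190/2 = 1.3095  ⇒  p = 1/(1 + 1.3095) = 0.4330
Tk-188: 43.3%, Tk-190: 56.7%.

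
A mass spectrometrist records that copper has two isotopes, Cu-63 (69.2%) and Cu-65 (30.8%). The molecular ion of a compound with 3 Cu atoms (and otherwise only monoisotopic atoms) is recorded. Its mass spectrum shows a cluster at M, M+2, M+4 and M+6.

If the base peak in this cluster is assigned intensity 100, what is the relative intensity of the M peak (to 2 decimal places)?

74.89

Term probabilities: M 0.3314, M+2 0.4425, M+4 0.1969, M+6 0.0292. Base peak = M+2.
P(M+2) = C(3,1) × 0.692^2 × 0.308^1 = 3 × 0.478864 × 0.3080 = 0.442470 (base)
P(M) = C(3,0) × 0.692^3 × 0.308^0 = 1 × 0.33137389 × 1.0000 = 0.331374
Relative intensity = 0.331374 / 0.442470 × 100 = 74.89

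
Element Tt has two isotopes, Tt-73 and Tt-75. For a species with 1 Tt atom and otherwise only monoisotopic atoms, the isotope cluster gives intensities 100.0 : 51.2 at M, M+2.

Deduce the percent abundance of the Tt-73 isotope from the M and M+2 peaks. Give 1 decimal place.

Write p for the Tt-73 fraction. I(M+2)/I(M) = [C(1,1)·p^0·(1−p)] / p^1 = 1·(1−p)/p = 51.2/100.0 = 0.5120
(1−p)/p = 0.5120/1 = 0.5120  ⇒  p = 1/(1 + 0.5120) = 0.6614
Tt-73: 66.1%, Tt-75: 33.9%.

66.1%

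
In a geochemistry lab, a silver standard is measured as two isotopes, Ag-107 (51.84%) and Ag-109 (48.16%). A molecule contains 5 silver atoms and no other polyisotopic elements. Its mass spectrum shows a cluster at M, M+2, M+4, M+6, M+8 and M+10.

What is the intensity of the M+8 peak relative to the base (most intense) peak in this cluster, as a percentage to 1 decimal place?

43.2%

Term probabilities: M 0.0374, M+2 0.1739, M+4 0.3231, M+6 0.3002, M+8 0.1394, M+10 0.0259. Base peak = M+4.
P(M+4) = C(5,2) × 0.5184^3 × 0.4816^2 = 10 × 0.13931407 × 0.23193856 = 0.323123 (base)
P(M+8) = C(5,4) × 0.5184^1 × 0.4816^4 = 5 × 0.5184 × 0.0537955 = 0.139438
Relative intensity = 0.139438 / 0.323123 × 100 = 43.2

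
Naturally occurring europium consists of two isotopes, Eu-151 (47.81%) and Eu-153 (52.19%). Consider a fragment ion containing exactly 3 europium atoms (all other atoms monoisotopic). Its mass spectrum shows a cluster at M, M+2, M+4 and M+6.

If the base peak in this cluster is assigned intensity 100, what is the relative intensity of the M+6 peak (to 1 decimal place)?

(0.4781 + 0.5219)^3 gives M 0.1093, M+2 0.3579, M+4 0.3907, M+6 0.1422; the largest is M+4.
P(M+4) = C(3,2) × 0.4781^1 × 0.5219^2 = 3 × 0.4781 × 0.27237961 = 0.390674 (base)
P(M+6) = C(3,3) × 0.4781^0 × 0.5219^3 = 1 × 1.0000 × 0.14215492 = 0.142155
Relative intensity = 0.142155 / 0.390674 × 100 = 36.4

36.4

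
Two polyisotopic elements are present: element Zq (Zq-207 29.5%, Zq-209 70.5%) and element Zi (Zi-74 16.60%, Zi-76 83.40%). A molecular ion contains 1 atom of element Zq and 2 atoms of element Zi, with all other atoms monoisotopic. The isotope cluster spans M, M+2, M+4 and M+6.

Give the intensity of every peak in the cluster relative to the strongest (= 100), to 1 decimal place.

1.7 : 20.6 : 81.7 : 100.0

Element Zq pattern (n=1): 0.2950 : 0.7050
Element Zi pattern (n=2): 0.027556 : 0.276888 : 0.695556
Convolve the two distributions (both contribute in 2-u steps):
  M: 0.2950×0.027556 = 0.008129
  M+2: 0.2950×0.276888 + 0.7050×0.027556 = 0.101109
  M+4: 0.2950×0.695556 + 0.7050×0.276888 = 0.400395
  M+6: 0.7050×0.695556 = 0.490367
Scale to base peak (0.490367) = 100: 1.7 : 20.6 : 81.7 : 100.0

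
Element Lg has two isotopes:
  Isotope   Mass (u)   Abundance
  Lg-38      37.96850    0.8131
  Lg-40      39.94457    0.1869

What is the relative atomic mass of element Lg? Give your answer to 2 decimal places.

38.34 u

Average mass = Σ (abundance × isotope mass) = 0.8131 × 37.96850 + 0.1869 × 39.94457
= 30.872187 + 7.465640 = 38.337827 u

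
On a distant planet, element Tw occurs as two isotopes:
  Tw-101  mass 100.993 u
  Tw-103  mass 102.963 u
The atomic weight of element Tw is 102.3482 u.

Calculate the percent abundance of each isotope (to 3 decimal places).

Tw-101: 31.208%, Tw-103: 68.792%

Let x be the fractional abundance of Tw-101; then Tw-103 has abundance 1 − x.
100.993·x + 102.963·(1 − x) = 102.3482
(100.993 − 102.963)·x = 102.3482 − 102.963
x = -0.6148 / -1.970 = 0.31208 → 31.208% Tw-101, 68.792% Tw-103.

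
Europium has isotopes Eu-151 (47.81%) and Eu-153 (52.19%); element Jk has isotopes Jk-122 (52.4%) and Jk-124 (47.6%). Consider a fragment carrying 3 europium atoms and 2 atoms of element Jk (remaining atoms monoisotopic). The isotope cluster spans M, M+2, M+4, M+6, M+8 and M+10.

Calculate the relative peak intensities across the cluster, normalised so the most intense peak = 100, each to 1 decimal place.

9.5 : 48.5 : 98.6 : 100.0 : 50.6 : 10.2

Europium pattern (n=3): 0.10928391 : 0.3578871 : 0.39067407 : 0.14215492
Element Jk pattern (n=2): 0.274576 : 0.498848 : 0.226576
Convolve the two distributions (both contribute in 2-u steps):
  M: 0.10928391×0.274576 = 0.030007
  M+2: 0.10928391×0.498848 + 0.3578871×0.274576 = 0.152783
  M+4: 0.10928391×0.226576 + 0.3578871×0.498848 + 0.39067407×0.274576 = 0.310562
  M+6: 0.3578871×0.226576 + 0.39067407×0.498848 + 0.14215492×0.274576 = 0.315008
  M+8: 0.39067407×0.226576 + 0.14215492×0.498848 = 0.159431
  M+10: 0.14215492×0.226576 = 0.032209
Scale to base peak (0.315008) = 100: 9.5 : 48.5 : 98.6 : 100.0 : 50.6 : 10.2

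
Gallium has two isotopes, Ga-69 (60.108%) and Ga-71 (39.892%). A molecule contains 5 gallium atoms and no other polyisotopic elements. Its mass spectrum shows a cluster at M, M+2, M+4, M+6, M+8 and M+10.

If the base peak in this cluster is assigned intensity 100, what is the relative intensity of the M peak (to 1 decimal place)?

(0.60108 + 0.39892)^5 gives M 0.0785, M+2 0.2604, M+4 0.3456, M+6 0.2294, M+8 0.0761, M+10 0.0101; the largest is M+4.
P(M+4) = C(5,2) × 0.60108^3 × 0.39892^2 = 10 × 0.2171685 × 0.15913717 = 0.345596 (base)
P(M) = C(5,0) × 0.60108^5 × 0.39892^0 = 1 × 0.07846236 × 1.0000 = 0.078462
Relative intensity = 0.078462 / 0.345596 × 100 = 22.7

22.7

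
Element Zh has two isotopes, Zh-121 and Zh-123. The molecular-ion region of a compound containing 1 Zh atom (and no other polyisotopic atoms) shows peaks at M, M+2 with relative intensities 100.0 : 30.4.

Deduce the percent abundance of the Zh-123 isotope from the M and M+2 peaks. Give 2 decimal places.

23.31%

Write p for the Zh-121 fraction. I(M+2)/I(M) = [C(1,1)·p^0·(1−p)] / p^1 = 1·(1−p)/p = 30.4/100.0 = 0.3040
(1−p)/p = 0.3040/1 = 0.3040  ⇒  p = 1/(1 + 0.3040) = 0.7669
Zh-121: 76.69%, Zh-123: 23.31%.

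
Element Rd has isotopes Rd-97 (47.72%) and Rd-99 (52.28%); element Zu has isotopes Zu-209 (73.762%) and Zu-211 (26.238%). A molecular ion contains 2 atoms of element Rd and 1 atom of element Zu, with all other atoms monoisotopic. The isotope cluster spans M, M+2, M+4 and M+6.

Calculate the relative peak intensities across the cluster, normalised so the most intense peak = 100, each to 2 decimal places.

Element Rd pattern (n=2): 0.22771984 : 0.49896032 : 0.27331984
Element Zu pattern (n=1): 0.73762 : 0.26238
Convolve the two distributions (both contribute in 2-u steps):
  M: 0.22771984×0.73762 = 0.167971
  M+2: 0.22771984×0.26238 + 0.49896032×0.73762 = 0.427792
  M+4: 0.49896032×0.26238 + 0.27331984×0.73762 = 0.332523
  M+6: 0.27331984×0.26238 = 0.071714
Scale to base peak (0.427792) = 100: 39.26 : 100.00 : 77.73 : 16.76

39.26 : 100.00 : 77.73 : 16.76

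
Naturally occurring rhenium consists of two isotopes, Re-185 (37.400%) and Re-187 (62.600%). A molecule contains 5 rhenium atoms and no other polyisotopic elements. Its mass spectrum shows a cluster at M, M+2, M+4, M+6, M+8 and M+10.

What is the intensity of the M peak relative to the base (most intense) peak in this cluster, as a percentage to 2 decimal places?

(0.37400 + 0.62600)^5 gives M 0.0073, M+2 0.0612, M+4 0.2050, M+6 0.3431, M+8 0.2872, M+10 0.0961; the largest is M+6.
P(M+6) = C(5,3) × 0.37400^2 × 0.62600^3 = 10 × 0.139876 × 0.24531438 = 0.343136 (base)
P(M) = C(5,0) × 0.37400^5 × 0.62600^0 = 1 × 0.00731742 × 1.0000 = 0.007317
Relative intensity = 0.007317 / 0.343136 × 100 = 2.13

2.13%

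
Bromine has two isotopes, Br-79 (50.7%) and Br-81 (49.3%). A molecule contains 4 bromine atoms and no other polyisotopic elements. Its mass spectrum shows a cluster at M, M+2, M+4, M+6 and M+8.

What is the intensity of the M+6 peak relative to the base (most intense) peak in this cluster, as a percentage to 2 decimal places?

64.83%

(0.507 + 0.493)^4 gives M 0.0661, M+2 0.2570, M+4 0.3749, M+6 0.2430, M+8 0.0591; the largest is M+4.
P(M+4) = C(4,2) × 0.507^2 × 0.493^2 = 6 × 0.257049 × 0.243049 = 0.374853 (base)
P(M+6) = C(4,3) × 0.507^1 × 0.493^3 = 4 × 0.5070 × 0.11982316 = 0.243001
Relative intensity = 0.243001 / 0.374853 × 100 = 64.83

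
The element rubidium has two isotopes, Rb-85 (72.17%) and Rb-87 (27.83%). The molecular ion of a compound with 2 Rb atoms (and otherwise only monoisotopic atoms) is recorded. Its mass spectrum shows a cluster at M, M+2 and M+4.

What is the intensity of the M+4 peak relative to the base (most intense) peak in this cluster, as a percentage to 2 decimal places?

14.87%

(0.7217 + 0.2783)^2 gives M 0.5209, M+2 0.4017, M+4 0.0775; the largest is M.
P(M) = C(2,0) × 0.7217^2 × 0.2783^0 = 1 × 0.52085089 × 1.0000 = 0.520851 (base)
P(M+4) = C(2,2) × 0.7217^0 × 0.2783^2 = 1 × 1.0000 × 0.07745089 = 0.077451
Relative intensity = 0.077451 / 0.520851 × 100 = 14.87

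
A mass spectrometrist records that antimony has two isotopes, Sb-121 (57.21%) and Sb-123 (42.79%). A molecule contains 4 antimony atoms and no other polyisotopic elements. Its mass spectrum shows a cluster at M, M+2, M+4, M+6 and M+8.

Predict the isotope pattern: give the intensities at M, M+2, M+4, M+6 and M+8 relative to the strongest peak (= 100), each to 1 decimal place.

The 4 Sb atoms are independent, so intensities follow the terms of (0.5721 + 0.4279)^4.
P(M) = 0.5721^4 = 0.107124
P(M+2) = 4 × 0.5721^3 × 0.4279^1 = 0.320493
P(M+4) = 6 × 0.5721^2 × 0.4279^2 = 0.359567
P(M+6) = 4 × 0.5721^1 × 0.4279^3 = 0.179291
P(M+8) = 0.4279^4 = 0.033525
The M+4 peak is largest (0.359567); scaling to 100 gives 29.8 : 89.1 : 100.0 : 49.9 : 9.3.

29.8 : 89.1 : 100.0 : 49.9 : 9.3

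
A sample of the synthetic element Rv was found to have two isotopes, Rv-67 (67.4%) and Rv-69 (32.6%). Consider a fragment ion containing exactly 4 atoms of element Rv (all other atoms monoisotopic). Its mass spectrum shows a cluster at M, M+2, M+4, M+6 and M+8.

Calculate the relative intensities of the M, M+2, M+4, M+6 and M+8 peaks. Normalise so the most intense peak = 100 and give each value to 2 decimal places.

The 4 Rv atoms are independent, so intensities follow the terms of (0.674 + 0.326)^4.
P(M) = 0.674^4 = 0.206367
P(M+2) = 4 × 0.674^3 × 0.326^1 = 0.399261
P(M+4) = 6 × 0.674^2 × 0.326^2 = 0.289672
P(M+6) = 4 × 0.674^1 × 0.326^3 = 0.093406
P(M+8) = 0.326^4 = 0.011295
The M+2 peak is largest (0.399261); scaling to 100 gives 51.69 : 100.00 : 72.55 : 23.39 : 2.83.

51.69 : 100.00 : 72.55 : 23.39 : 2.83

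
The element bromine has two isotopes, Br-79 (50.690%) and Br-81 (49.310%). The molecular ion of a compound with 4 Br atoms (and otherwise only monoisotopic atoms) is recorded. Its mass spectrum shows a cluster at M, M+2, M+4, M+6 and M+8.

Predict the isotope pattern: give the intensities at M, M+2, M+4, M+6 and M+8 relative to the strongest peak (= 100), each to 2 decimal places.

Expanding (0.50690 + 0.49310)^4:
P(M) = 0.50690^4 = 0.066022
P(M+2) = 4 × 0.50690^3 × 0.49310^1 = 0.256899
P(M+4) = 6 × 0.50690^2 × 0.49310^2 = 0.374857
P(M+6) = 4 × 0.50690^1 × 0.49310^3 = 0.243101
P(M+8) = 0.49310^4 = 0.059121
The M+4 peak is largest (0.374857); scaling to 100 gives 17.61 : 68.53 : 100.00 : 64.85 : 15.77.

17.61 : 68.53 : 100.00 : 64.85 : 15.77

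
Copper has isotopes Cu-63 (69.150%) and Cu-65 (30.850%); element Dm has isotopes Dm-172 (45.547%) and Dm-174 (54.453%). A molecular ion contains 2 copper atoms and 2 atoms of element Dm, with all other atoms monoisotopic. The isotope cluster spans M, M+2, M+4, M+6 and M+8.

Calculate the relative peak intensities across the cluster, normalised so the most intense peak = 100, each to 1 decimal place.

Copper pattern (n=2): 0.47817225 : 0.4266555 : 0.09517225
Element Dm pattern (n=2): 0.20745292 : 0.49603416 : 0.29651292
Convolve the two distributions (both contribute in 2-u steps):
  M: 0.47817225×0.20745292 = 0.099198
  M+2: 0.47817225×0.49603416 + 0.4266555×0.20745292 = 0.325701
  M+4: 0.47817225×0.29651292 + 0.4266555×0.49603416 + 0.09517225×0.20745292 = 0.373164
  M+6: 0.4266555×0.29651292 + 0.09517225×0.49603416 = 0.173718
  M+8: 0.09517225×0.29651292 = 0.028220
Scale to base peak (0.373164) = 100: 26.6 : 87.3 : 100.0 : 46.6 : 7.6

26.6 : 87.3 : 100.0 : 46.6 : 7.6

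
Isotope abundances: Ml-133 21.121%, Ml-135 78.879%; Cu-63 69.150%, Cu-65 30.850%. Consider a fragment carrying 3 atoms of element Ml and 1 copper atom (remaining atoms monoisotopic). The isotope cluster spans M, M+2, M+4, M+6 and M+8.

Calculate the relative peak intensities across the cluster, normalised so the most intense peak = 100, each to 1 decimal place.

1.4 : 16.5 : 66.2 : 100.0 : 32.8

Element Ml pattern (n=3): 0.00942201 : 0.10556297 : 0.39423804 : 0.49077699
Copper pattern (n=1): 0.6915 : 0.3085
Convolve the two distributions (both contribute in 2-u steps):
  M: 0.00942201×0.6915 = 0.006515
  M+2: 0.00942201×0.3085 + 0.10556297×0.6915 = 0.075903
  M+4: 0.10556297×0.3085 + 0.39423804×0.6915 = 0.305182
  M+6: 0.39423804×0.3085 + 0.49077699×0.6915 = 0.460995
  M+8: 0.49077699×0.3085 = 0.151405
Scale to base peak (0.460995) = 100: 1.4 : 16.5 : 66.2 : 100.0 : 32.8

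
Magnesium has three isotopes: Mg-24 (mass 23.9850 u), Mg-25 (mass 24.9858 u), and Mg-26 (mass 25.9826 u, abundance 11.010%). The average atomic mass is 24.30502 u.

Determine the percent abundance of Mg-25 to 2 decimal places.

Let x and y be the fractions of Mg-24 and Mg-25. Then x + y = 1 − 0.11010 = 0.88990 and 23.9850x + 24.9858y = 24.30502 − 0.11010×25.9826 = 21.44433574.
Substituting: 23.9850x + 24.9858(0.88990 − x) = 21.44433574
(23.9850 − 24.9858)x = -0.79052768  ⇒  x = 0.78990, y = 0.10000
Mg-24: 78.99%, Mg-25: 10.00%.

10.00%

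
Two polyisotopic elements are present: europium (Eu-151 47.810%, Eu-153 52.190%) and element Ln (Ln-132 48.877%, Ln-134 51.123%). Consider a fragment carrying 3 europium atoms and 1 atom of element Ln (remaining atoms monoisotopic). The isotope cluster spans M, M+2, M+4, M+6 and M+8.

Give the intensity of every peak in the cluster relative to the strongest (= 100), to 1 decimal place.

Europium pattern (n=3): 0.10928391 : 0.3578871 : 0.39067407 : 0.14215492
Element Ln pattern (n=1): 0.48877 : 0.51123
Convolve the two distributions (both contribute in 2-u steps):
  M: 0.10928391×0.48877 = 0.053415
  M+2: 0.10928391×0.51123 + 0.3578871×0.48877 = 0.230794
  M+4: 0.3578871×0.51123 + 0.39067407×0.48877 = 0.373912
  M+6: 0.39067407×0.51123 + 0.14215492×0.48877 = 0.269205
  M+8: 0.14215492×0.51123 = 0.072674
Scale to base peak (0.373912) = 100: 14.3 : 61.7 : 100.0 : 72.0 : 19.4

14.3 : 61.7 : 100.0 : 72.0 : 19.4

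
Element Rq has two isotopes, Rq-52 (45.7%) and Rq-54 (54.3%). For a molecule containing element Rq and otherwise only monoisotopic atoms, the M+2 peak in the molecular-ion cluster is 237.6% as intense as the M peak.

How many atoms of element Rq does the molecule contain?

2

With n Rq atoms, P(M+2)/P(M) = C(n,1)·p^(n−1)q / p^n = n·q/p = n · 0.543/0.457.
n = 2.376 × 0.457/0.543 = 2.00 ≈ 2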